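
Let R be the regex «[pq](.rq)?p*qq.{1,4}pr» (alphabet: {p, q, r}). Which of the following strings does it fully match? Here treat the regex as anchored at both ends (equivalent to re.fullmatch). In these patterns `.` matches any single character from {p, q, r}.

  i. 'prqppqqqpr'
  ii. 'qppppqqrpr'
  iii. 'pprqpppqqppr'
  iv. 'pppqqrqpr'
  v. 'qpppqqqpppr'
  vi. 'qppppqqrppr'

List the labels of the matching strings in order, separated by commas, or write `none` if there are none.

ii, iii, iv, v, vi

i. 'prqppqqqpr' → no match
ii. 'qppppqqrpr' → match
iii. 'pprqpppqqppr' → match
iv. 'pppqqrqpr' → match
v. 'qpppqqqpppr' → match
vi. 'qppppqqrppr' → match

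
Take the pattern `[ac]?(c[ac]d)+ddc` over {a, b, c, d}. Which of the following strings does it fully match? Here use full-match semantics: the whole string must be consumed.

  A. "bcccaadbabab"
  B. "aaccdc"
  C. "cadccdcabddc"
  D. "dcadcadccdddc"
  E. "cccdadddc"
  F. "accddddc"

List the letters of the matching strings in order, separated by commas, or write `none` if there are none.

A. "bcccaadbabab" → no match — must end with "dddc"
B. "aaccdc" → no match — must end with "dddc"
C. "cadccdcabddc" → no match — must end with "dddc"
D → no match
E. "cccdadddc" → no match
F. "accddddc" → no match

none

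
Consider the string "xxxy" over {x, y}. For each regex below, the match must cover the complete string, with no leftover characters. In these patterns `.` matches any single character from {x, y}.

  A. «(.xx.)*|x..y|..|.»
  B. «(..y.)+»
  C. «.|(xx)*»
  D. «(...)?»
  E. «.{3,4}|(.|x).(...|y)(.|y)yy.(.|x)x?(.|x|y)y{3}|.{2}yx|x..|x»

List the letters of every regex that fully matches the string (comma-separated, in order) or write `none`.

A → match
B → no match
C → no match
D → no match
E → match

A, E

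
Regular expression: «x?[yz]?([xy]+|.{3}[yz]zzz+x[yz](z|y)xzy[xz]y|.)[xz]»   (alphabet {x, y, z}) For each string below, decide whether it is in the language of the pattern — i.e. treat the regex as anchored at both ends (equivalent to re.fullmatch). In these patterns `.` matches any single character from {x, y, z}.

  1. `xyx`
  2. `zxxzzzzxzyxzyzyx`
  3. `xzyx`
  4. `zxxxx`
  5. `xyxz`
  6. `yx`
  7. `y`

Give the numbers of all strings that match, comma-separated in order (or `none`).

1, 2, 3, 4, 5, 6

1. `xyx` → match
2 → match
3. `xzyx` → match
4. `zxxxx` → match
5. `xyxz` → match
6. `yx` → match
7. `y` → no match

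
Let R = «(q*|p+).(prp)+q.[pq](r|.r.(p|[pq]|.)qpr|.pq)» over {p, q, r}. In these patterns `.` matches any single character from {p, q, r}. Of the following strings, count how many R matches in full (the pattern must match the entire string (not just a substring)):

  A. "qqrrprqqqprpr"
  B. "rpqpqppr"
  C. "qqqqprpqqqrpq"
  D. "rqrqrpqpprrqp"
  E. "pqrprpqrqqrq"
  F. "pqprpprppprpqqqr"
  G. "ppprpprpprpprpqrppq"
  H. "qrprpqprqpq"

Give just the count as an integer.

1

A → no match
B → no match
C → match
D → no match
E → no match
F → no match
G → no match
H → no match
Total matched: 1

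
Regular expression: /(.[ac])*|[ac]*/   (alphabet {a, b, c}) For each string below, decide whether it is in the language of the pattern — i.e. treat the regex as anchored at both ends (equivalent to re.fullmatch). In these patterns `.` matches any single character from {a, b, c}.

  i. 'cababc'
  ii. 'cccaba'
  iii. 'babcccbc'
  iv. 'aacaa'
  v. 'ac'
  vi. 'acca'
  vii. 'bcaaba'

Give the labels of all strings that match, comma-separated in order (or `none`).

i → match
ii → match
iii → match
iv → match
v → match
vi → match
vii → match

i, ii, iii, iv, v, vi, vii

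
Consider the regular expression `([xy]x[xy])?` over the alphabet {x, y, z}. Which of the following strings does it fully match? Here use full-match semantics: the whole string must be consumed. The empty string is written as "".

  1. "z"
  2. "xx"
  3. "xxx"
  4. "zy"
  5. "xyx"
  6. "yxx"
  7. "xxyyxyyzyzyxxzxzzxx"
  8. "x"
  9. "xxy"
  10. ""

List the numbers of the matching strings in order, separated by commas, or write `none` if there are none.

3, 6, 9, 10

1 → no match
2 → no match
3 → match
4 → no match
5 → no match
6 → match
7 → no match
8 → no match
9 → match
10 → match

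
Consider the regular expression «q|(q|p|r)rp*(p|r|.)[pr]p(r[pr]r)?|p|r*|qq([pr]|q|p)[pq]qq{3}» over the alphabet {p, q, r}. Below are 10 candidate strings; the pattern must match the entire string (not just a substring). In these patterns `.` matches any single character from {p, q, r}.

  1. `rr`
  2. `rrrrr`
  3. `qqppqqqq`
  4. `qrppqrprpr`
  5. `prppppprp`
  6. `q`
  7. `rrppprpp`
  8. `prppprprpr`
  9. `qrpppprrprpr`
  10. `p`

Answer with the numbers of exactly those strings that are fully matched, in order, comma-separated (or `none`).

1 → match
2 → match
3 → match
4 → match
5 → match
6 → match
7 → match
8 → match
9 → match
10 → match

1, 2, 3, 4, 5, 6, 7, 8, 9, 10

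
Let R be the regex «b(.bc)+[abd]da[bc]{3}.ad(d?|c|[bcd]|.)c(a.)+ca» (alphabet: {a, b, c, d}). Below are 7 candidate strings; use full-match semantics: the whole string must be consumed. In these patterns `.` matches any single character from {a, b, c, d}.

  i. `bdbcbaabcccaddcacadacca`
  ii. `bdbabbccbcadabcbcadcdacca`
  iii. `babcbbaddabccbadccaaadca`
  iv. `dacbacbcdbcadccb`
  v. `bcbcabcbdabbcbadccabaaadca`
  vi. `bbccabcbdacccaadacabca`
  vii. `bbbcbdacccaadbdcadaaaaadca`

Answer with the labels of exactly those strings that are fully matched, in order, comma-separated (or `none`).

v

i → no match
ii → no match
iii → no match
iv → no match — must start with `b`
v → match
vi → no match
vii → no match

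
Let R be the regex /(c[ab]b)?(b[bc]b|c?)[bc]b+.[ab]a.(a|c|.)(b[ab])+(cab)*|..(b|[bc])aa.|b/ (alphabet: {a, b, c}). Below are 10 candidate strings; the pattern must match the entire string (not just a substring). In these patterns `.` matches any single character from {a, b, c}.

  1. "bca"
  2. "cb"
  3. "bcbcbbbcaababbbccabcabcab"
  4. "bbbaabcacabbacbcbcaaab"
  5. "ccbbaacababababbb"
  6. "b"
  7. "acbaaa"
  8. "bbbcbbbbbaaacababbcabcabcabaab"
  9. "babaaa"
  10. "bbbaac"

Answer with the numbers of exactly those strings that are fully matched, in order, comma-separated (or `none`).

6, 7, 9, 10

1 → no match
2 → no match
3 → no match
4 → no match
5 → no match
6 → match
7 → match
8 → no match
9 → match
10 → match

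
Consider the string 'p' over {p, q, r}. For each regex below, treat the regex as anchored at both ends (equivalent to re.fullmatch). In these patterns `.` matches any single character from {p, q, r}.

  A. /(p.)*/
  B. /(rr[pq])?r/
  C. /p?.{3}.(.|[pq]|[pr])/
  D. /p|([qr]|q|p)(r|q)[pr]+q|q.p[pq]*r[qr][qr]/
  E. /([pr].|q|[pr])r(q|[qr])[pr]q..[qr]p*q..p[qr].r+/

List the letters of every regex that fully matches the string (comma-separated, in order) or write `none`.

A → no match
B → no match — must end with 'r'
C → no match
D → match
E → no match — must end with 'r'

D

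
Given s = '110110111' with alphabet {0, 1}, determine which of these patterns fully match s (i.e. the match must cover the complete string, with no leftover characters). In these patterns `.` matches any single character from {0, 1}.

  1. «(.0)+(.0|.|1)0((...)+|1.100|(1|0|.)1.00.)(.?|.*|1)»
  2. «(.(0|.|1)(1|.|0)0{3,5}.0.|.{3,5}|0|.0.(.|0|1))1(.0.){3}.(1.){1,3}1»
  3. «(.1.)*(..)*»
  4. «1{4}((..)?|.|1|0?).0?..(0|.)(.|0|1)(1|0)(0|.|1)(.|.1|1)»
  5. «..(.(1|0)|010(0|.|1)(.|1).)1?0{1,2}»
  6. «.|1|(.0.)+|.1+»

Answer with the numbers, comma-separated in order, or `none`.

1 → no match
2 → no match
3 → match
4 → no match
5 → no match — must end with '0'
6 → no match

3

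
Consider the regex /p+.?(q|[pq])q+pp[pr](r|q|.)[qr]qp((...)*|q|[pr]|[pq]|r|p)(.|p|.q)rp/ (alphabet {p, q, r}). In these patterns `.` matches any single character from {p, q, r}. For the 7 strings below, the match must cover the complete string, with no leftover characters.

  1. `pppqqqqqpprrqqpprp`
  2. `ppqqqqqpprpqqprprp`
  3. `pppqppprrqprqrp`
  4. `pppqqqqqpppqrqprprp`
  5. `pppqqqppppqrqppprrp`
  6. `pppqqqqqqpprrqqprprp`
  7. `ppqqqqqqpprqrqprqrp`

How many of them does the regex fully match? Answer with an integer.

1 → match
2 → match
3 → match
4 → match
5 → no match
6 → match
7 → match
Total matched: 6

6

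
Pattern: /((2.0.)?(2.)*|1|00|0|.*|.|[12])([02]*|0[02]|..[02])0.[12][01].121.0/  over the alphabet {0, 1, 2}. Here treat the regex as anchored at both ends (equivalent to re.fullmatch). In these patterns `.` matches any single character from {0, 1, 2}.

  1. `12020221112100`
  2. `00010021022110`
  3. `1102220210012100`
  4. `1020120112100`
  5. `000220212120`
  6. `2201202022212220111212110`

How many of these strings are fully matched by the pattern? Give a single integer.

5

1 → match
2 → no match
3 → match
4 → match
5 → match
6 → match
Total matched: 5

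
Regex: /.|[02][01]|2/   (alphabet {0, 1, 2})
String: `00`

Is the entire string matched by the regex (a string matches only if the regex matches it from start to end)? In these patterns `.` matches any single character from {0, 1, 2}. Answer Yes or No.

Yes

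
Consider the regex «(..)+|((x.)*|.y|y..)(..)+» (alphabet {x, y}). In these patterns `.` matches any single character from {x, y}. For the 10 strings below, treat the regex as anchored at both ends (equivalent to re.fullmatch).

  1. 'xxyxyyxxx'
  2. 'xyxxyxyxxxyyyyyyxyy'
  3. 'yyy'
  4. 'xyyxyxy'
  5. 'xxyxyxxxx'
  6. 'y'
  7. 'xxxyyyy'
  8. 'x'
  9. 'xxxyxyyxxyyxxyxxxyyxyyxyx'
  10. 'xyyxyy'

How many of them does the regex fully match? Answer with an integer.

1. 'xxyxyyxxx' → no match
2 → no match
3. 'yyy' → no match
4. 'xyyxyxy' → no match
5. 'xxyxyxxxx' → no match
6. 'y' → no match
7. 'xxxyyyy' → no match
8. 'x' → no match
9 → no match
10. 'xyyxyy' → match
Total matched: 1

1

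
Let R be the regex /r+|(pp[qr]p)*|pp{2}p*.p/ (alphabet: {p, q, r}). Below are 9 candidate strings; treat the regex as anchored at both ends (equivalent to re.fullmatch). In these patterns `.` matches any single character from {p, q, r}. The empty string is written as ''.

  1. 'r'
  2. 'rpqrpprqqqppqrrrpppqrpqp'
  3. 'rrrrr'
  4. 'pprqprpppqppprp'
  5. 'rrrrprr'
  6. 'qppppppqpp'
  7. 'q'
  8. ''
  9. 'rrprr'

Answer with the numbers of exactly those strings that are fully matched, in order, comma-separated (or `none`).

1, 3, 8

1. 'r' → match
2 → no match
3. 'rrrrr' → match
4 → no match
5. 'rrrrprr' → no match
6. 'qppppppqpp' → no match
7. 'q' → no match
8. '' → match
9. 'rrprr' → no match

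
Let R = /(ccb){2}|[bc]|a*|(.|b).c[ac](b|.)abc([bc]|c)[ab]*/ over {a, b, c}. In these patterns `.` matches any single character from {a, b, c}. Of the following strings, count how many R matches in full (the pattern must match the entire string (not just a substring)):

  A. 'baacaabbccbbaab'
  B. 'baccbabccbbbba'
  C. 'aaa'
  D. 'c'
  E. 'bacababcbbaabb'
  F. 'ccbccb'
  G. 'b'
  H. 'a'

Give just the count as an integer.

7

A → no match
B → match
C → match
D → match
E → match
F → match
G → match
H → match
Total matched: 7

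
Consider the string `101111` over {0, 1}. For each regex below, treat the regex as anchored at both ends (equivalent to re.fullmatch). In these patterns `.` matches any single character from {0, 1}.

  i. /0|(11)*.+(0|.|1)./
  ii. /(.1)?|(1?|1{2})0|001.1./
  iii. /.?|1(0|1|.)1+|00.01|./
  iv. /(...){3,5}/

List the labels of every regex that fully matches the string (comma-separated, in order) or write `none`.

i, iii

i → match
ii → no match
iii → match
iv → no match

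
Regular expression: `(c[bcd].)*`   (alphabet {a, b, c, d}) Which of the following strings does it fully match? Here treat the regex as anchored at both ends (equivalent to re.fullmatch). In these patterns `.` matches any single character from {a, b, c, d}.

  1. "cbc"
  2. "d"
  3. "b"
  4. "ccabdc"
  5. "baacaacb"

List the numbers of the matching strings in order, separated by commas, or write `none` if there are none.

1 → match
2 → no match
3 → no match
4 → no match
5 → no match

1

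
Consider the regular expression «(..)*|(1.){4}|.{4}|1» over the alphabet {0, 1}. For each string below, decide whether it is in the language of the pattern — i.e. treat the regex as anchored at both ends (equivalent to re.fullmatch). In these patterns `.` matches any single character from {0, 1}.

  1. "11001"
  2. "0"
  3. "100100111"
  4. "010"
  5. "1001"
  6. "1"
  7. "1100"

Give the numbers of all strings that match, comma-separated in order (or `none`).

1 → no match
2 → no match
3 → no match
4 → no match
5 → match
6 → match
7 → match

5, 6, 7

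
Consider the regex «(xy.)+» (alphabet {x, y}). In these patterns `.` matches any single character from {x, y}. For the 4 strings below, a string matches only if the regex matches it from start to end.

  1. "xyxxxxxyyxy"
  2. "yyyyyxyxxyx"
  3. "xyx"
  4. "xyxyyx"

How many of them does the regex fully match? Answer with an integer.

1 → no match
2 → no match — must start with "xy"
3 → match
4 → no match
Total matched: 1

1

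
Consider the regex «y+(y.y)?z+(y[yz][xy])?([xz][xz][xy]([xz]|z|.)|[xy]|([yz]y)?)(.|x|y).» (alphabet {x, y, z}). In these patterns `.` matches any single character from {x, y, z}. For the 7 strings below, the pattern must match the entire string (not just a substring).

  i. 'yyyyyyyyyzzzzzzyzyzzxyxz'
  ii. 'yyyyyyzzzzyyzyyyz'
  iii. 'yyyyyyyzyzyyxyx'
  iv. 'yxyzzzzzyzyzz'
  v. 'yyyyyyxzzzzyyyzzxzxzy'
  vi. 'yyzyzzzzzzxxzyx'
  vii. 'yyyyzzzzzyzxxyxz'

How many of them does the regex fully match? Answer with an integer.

3

i → match
ii → no match
iii → match
iv → no match
v → no match
vi → match
vii → no match
Total matched: 3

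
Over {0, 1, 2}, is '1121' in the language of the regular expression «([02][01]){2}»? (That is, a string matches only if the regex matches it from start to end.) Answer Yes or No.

No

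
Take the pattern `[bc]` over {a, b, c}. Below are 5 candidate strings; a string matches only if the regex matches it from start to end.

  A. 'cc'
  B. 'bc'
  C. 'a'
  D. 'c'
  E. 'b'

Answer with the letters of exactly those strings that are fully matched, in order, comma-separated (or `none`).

A → no match
B → no match
C → no match
D → match
E → match

D, E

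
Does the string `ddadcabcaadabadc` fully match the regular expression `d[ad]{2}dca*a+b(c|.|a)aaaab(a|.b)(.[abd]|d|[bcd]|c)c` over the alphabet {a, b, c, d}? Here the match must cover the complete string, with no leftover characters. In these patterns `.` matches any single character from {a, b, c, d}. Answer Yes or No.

No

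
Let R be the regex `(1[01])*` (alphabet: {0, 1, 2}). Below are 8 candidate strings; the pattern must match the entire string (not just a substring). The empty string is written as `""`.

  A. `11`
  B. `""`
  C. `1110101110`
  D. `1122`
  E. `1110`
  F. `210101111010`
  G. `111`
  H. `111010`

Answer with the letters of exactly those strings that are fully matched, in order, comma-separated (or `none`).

A. `11` → match
B. `""` → match
C. `1110101110` → match
D. `1122` → no match
E. `1110` → match
F. `210101111010` → no match
G. `111` → no match
H. `111010` → match

A, B, C, E, H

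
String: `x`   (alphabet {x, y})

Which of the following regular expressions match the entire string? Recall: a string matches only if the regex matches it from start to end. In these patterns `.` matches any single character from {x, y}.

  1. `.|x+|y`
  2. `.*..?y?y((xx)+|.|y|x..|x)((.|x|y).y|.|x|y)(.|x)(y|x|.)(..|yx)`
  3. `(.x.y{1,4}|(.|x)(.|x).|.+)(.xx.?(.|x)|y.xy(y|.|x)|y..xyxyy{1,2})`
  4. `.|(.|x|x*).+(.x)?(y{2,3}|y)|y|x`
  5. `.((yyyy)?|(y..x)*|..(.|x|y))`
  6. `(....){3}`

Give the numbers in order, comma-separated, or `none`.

1 → match
2 → no match
3 → no match
4 → match
5 → match
6 → no match

1, 4, 5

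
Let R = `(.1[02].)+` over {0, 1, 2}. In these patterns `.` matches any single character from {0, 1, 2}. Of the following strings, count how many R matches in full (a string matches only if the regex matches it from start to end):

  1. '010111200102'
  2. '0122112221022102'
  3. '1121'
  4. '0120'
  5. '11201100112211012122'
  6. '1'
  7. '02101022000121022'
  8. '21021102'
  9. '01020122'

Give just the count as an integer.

7

1 → match
2 → match
3 → match
4 → match
5 → match
6 → no match
7 → no match
8 → match
9 → match
Total matched: 7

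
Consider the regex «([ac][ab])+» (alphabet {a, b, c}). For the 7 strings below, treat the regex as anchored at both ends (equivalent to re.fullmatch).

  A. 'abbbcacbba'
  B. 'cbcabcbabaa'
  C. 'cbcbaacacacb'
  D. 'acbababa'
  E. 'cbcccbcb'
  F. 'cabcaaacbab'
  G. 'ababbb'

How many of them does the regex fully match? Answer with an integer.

1

A. 'abbbcacbba' → no match
B. 'cbcabcbabaa' → no match
C. 'cbcbaacacacb' → match
D. 'acbababa' → no match
E. 'cbcccbcb' → no match
F. 'cabcaaacbab' → no match
G. 'ababbb' → no match
Total matched: 1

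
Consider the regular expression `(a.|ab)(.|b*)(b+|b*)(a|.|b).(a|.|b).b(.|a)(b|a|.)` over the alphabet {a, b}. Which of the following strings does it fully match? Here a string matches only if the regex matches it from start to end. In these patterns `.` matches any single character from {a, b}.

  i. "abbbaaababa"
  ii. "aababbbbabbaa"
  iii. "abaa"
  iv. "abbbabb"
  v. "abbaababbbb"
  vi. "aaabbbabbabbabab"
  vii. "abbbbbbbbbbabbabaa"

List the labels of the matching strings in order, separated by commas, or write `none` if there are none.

i → no match
ii → no match
iii → no match
iv → no match
v → no match
vi → no match
vii → match

vii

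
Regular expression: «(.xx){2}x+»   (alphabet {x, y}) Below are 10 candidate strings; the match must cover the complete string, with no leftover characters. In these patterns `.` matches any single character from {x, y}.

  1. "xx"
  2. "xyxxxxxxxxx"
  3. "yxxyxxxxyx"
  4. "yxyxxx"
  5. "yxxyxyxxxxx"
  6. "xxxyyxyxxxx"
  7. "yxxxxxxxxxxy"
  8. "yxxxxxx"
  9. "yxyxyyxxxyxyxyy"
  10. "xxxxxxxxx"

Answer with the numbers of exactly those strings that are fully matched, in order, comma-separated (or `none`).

1 → no match
2 → no match
3 → no match
4 → no match
5 → no match
6 → no match
7 → no match — must end with "x"
8 → match
9 → no match — must end with "x"
10 → match

8, 10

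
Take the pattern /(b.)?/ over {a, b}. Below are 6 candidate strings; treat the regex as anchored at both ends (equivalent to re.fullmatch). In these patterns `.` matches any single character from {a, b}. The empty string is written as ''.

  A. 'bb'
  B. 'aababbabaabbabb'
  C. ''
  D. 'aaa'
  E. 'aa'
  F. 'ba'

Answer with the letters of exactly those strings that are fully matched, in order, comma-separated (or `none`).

A, C, F

A → match
B → no match
C → match
D → no match
E → no match
F → match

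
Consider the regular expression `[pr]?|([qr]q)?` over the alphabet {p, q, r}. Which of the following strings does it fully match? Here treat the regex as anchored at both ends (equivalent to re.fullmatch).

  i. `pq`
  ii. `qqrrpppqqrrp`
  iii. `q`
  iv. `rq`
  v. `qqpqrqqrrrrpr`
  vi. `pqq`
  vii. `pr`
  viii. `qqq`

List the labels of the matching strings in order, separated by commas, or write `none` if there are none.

i → no match
ii → no match
iii → no match
iv → match
v → no match
vi → no match
vii → no match
viii → no match

iv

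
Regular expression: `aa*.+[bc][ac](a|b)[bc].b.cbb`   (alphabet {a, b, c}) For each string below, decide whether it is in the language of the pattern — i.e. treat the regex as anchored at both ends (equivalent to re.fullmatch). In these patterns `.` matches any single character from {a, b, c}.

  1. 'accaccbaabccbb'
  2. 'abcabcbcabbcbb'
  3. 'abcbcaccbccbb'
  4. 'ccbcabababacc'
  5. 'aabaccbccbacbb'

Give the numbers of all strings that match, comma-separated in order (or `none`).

1 → no match
2 → match
3 → match
4 → no match — must start with 'a'
5 → match

2, 3, 5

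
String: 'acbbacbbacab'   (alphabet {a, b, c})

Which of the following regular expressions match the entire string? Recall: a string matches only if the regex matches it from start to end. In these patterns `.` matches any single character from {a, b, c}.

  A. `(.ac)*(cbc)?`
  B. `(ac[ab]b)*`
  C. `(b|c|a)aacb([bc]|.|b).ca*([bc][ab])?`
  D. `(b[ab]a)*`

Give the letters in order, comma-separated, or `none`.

B

A → no match
B → match
C → no match
D → no match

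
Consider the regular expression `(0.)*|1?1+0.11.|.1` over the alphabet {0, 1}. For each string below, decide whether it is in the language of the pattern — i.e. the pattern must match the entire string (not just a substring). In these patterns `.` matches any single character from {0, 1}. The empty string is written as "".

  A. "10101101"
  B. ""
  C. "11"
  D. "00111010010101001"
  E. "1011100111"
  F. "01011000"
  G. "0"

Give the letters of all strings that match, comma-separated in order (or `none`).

B, C

A. "10101101" → no match
B. "" → match
C. "11" → match
D → no match
E. "1011100111" → no match
F. "01011000" → no match
G. "0" → no match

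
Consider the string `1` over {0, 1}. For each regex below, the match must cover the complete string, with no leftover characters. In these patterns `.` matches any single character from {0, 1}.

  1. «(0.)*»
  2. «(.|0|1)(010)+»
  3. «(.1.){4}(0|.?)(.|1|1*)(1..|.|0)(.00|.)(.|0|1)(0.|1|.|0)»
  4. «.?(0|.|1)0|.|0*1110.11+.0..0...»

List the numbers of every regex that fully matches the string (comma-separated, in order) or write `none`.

4

1 → no match
2 → no match — must end with `010`
3 → no match
4 → match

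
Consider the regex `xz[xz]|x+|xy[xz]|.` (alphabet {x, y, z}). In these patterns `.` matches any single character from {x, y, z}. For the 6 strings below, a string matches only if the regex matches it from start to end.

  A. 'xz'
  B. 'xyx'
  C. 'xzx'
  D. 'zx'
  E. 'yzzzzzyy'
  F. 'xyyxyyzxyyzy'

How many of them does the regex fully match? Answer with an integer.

A → no match
B → match
C → match
D → no match
E → no match
F → no match
Total matched: 2

2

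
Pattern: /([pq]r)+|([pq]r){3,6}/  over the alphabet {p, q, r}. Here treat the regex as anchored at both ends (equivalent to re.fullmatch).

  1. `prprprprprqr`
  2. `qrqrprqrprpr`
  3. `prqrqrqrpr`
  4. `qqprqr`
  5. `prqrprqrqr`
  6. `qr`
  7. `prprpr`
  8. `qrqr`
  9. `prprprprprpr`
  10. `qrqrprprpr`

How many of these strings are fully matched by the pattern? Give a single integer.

1. `prprprprprqr` → match
2. `qrqrprqrprpr` → match
3. `prqrqrqrpr` → match
4. `qqprqr` → no match
5. `prqrprqrqr` → match
6. `qr` → match
7. `prprpr` → match
8. `qrqr` → match
9. `prprprprprpr` → match
10. `qrqrprprpr` → match
Total matched: 9

9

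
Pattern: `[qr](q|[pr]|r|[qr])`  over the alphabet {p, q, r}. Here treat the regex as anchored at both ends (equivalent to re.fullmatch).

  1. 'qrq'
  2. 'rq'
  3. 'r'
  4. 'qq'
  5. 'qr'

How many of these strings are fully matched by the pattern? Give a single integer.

3

1. 'qrq' → no match
2. 'rq' → match
3. 'r' → no match
4. 'qq' → match
5. 'qr' → match
Total matched: 3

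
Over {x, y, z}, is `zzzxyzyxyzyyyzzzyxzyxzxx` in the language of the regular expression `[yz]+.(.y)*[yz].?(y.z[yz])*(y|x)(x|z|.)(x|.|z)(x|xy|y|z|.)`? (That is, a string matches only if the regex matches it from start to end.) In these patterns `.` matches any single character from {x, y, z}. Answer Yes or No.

Yes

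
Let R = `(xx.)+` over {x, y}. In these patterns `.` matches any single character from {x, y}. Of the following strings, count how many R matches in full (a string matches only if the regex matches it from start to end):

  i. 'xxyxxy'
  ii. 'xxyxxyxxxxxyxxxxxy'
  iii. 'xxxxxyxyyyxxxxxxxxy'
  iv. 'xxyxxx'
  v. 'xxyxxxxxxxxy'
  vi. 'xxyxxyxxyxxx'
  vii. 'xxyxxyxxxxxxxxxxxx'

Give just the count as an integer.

i. 'xxyxxy' → match
ii → match
iii → no match
iv. 'xxyxxx' → match
v. 'xxyxxxxxxxxy' → match
vi. 'xxyxxyxxyxxx' → match
vii → match
Total matched: 6

6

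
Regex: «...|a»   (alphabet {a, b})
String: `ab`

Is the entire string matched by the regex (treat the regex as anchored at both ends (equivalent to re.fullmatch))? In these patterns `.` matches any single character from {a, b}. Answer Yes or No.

No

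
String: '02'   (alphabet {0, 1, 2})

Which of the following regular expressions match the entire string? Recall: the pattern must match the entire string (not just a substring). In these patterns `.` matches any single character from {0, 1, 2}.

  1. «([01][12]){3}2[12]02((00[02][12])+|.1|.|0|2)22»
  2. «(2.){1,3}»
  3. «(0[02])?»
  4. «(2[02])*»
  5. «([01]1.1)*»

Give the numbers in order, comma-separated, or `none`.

1 → no match — must end with '22'
2 → no match — must start with '2'
3 → match
4 → no match
5 → no match

3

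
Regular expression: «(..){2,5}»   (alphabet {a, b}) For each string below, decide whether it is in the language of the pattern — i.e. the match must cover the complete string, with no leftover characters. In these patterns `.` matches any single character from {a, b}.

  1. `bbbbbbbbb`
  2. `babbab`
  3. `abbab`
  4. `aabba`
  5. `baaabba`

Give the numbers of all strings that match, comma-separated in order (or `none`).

1. `bbbbbbbbb` → no match
2. `babbab` → match
3. `abbab` → no match
4. `aabba` → no match
5. `baaabba` → no match

2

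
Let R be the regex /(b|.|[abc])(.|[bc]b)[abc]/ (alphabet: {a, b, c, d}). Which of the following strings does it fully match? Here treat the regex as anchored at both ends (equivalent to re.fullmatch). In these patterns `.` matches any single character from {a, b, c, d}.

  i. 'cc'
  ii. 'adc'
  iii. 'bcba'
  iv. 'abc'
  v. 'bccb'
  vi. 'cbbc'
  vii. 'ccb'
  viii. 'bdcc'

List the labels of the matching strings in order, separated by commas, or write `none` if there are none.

i → no match
ii → match
iii → match
iv → match
v → no match
vi → match
vii → match
viii → no match

ii, iii, iv, vi, vii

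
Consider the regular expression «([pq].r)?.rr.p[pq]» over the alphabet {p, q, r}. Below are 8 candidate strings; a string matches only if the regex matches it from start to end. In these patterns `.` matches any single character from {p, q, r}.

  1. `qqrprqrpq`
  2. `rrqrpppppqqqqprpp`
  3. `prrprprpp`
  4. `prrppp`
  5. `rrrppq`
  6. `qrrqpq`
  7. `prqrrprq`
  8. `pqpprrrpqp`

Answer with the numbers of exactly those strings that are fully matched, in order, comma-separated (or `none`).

4, 5, 6

1 → no match
2 → no match
3 → no match
4 → match
5 → match
6 → match
7 → no match
8 → no match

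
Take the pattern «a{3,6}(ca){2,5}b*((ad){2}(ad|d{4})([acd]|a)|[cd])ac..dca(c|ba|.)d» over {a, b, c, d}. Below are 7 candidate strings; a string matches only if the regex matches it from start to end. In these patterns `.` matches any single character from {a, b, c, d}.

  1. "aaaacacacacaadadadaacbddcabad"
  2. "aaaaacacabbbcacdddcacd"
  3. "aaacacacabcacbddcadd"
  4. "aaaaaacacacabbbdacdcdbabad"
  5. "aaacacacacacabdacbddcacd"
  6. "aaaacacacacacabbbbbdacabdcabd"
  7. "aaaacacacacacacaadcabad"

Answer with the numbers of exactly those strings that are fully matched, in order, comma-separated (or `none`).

1 → match
2 → match
3 → match
4 → no match
5 → match
6 → match
7 → match

1, 2, 3, 5, 6, 7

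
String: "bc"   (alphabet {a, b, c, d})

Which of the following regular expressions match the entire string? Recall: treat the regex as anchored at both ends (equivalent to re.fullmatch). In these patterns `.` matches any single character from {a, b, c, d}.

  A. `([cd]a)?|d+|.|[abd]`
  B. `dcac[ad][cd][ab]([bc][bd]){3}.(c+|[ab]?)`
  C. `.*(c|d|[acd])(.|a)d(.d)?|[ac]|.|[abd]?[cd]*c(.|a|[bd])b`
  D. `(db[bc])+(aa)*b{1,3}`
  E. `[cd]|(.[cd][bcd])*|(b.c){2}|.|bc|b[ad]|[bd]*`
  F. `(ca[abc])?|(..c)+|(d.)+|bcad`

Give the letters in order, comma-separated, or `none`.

E

A → no match
B → no match — must start with "dcac"
C → no match
D → no match — must start with "db"
E → match
F → no match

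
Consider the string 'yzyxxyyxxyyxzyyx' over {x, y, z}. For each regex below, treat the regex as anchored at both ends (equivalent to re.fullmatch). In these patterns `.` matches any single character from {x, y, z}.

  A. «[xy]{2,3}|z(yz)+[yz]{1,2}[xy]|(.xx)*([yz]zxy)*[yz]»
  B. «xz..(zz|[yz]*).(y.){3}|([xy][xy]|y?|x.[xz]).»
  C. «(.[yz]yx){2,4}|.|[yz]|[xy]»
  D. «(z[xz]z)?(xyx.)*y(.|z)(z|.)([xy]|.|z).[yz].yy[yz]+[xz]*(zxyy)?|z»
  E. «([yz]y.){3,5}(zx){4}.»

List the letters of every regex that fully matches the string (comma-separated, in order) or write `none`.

C

A → no match
B → no match
C → match
D → no match
E → no match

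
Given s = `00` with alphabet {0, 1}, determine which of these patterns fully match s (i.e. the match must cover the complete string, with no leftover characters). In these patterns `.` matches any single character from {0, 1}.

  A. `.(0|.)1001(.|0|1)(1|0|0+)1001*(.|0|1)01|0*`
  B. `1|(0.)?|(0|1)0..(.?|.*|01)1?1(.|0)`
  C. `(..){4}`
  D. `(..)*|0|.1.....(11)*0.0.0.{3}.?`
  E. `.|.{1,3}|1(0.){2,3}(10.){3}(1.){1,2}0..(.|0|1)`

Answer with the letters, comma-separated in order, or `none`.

A → match
B → match
C → no match
D → match
E → match

A, B, D, E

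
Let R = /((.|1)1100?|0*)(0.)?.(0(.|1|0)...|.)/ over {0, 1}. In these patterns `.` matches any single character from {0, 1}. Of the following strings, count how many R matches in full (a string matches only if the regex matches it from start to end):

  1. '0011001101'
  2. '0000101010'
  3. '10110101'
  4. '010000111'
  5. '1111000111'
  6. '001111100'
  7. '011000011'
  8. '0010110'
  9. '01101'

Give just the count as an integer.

2

1 → no match
2 → match
3 → no match
4 → no match
5 → no match
6 → no match
7 → match
8 → no match
9 → no match
Total matched: 2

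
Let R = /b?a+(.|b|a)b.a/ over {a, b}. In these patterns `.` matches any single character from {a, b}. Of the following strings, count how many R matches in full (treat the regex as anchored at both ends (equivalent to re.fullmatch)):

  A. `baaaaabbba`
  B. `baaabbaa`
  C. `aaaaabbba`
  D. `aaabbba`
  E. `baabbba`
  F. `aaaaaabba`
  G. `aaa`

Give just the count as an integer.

A → match
B → match
C → match
D → match
E → match
F → match
G → no match
Total matched: 6

6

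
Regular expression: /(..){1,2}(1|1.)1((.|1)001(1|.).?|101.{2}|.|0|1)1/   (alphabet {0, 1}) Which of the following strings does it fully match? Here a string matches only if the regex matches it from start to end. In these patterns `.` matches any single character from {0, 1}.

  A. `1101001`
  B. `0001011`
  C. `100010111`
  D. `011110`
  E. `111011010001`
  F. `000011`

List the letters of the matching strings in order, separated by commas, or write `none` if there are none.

A → no match
B → no match
C → match
D → no match — must end with `1`
E → no match
F → no match

C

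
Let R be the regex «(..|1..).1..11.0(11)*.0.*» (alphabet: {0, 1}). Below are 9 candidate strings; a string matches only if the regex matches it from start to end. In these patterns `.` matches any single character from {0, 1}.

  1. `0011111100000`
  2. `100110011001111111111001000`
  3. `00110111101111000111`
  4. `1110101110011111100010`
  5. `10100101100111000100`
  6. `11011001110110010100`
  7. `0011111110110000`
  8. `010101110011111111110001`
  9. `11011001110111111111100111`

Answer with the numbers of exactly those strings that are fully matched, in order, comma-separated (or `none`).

1, 2, 3, 4, 6, 7, 8, 9

1 → match
2 → match
3 → match
4 → match
5 → no match
6 → match
7 → match
8 → match
9 → match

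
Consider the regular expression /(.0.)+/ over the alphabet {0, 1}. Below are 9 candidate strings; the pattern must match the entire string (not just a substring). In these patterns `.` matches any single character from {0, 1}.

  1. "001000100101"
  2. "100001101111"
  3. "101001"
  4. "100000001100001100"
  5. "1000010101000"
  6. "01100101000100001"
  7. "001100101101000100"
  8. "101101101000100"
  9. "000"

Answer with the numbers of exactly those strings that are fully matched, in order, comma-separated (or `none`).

1 → match
2 → no match
3 → match
4 → match
5 → no match
6 → no match
7 → match
8 → match
9 → match

1, 3, 4, 7, 8, 9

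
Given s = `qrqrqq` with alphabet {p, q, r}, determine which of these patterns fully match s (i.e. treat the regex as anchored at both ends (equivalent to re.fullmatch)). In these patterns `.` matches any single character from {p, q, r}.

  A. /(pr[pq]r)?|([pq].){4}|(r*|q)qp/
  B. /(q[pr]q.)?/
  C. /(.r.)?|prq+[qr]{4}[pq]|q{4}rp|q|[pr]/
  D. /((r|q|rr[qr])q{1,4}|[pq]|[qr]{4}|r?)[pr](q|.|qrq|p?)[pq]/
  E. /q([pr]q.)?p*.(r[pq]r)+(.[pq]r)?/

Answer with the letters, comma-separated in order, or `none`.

A → no match
B → no match
C → no match
D → match
E → no match

D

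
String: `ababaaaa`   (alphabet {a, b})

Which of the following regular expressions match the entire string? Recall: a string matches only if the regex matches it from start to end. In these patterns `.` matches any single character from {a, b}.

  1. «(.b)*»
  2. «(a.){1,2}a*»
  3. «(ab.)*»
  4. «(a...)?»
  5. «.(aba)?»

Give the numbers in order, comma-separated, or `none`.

1 → no match
2 → match
3 → no match
4 → no match
5 → no match

2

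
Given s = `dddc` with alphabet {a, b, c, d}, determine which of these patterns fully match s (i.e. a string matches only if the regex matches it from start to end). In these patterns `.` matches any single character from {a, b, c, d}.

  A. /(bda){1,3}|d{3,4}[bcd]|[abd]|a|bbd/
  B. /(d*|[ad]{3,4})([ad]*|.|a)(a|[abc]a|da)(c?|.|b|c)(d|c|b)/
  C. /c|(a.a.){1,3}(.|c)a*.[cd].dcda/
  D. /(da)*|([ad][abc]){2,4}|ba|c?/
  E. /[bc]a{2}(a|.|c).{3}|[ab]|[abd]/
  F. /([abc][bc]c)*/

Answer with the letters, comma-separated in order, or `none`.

A → match
B → no match
C → no match
D → no match
E → no match
F → no match

A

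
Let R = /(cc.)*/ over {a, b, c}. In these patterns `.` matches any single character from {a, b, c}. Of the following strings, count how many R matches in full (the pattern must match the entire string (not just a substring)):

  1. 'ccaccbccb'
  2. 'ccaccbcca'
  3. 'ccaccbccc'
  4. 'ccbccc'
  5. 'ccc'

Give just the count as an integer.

5

1 → match
2 → match
3 → match
4 → match
5 → match
Total matched: 5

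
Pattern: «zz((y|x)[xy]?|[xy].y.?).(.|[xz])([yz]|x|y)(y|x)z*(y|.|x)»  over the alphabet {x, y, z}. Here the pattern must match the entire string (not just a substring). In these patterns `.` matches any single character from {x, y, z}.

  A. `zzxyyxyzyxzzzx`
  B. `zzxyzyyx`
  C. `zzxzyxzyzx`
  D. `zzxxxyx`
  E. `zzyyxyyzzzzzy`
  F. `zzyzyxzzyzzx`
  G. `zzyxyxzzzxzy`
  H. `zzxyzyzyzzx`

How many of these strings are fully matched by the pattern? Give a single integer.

A → match
B. `zzxyzyyx` → match
C. `zzxzyxzyzx` → no match
D. `zzxxxyx` → no match
E → match
F. `zzyzyxzzyzzx` → match
G. `zzyxyxzzzxzy` → match
H. `zzxyzyzyzzx` → match
Total matched: 6

6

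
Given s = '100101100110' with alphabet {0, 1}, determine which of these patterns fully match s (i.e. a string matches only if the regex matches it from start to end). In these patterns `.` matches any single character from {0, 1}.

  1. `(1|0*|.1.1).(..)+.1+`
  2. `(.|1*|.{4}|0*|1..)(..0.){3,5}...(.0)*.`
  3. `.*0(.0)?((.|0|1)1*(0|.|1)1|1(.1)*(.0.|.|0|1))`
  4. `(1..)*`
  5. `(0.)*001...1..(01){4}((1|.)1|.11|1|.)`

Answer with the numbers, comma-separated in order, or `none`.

4

1 → no match — must end with '1'
2 → no match
3 → no match
4 → match
5 → no match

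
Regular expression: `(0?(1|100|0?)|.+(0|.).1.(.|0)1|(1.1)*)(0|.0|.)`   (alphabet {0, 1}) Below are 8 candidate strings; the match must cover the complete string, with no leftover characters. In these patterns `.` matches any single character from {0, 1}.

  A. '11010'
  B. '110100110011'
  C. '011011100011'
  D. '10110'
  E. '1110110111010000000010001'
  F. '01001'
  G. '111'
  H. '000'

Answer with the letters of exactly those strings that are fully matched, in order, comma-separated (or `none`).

B, D, F, H

A → no match
B → match
C → no match
D → match
E → no match
F → match
G → no match
H → match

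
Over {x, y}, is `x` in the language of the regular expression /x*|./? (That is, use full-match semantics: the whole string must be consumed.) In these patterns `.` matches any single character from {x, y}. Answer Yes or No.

Yes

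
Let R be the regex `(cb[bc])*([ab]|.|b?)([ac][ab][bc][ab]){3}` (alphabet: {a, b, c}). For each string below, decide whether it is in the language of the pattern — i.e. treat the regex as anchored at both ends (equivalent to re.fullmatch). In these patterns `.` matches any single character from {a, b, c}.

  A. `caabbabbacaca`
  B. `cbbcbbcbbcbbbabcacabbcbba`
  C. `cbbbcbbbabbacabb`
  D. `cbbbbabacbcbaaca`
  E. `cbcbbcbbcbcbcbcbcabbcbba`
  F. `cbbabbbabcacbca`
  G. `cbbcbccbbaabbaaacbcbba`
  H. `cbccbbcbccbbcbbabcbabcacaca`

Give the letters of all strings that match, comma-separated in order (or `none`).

A → match
B → match
C → match
D → no match
E → no match
F → match
G → match
H → match

A, B, C, F, G, H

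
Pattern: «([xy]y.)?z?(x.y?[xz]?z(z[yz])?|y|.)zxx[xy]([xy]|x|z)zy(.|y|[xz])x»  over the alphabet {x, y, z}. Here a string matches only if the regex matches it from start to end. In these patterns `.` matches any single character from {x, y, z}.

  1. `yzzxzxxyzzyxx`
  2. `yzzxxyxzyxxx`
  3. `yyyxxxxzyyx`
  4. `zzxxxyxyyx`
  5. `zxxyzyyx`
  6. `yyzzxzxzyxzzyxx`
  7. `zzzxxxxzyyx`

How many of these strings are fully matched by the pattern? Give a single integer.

1 → no match
2 → no match
3 → no match
4 → no match
5 → no match
6 → no match
7 → match
Total matched: 1

1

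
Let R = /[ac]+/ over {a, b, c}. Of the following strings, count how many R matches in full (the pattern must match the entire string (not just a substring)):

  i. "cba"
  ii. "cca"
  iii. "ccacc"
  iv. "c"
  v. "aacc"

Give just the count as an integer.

i → no match
ii → match
iii → match
iv → match
v → match
Total matched: 4

4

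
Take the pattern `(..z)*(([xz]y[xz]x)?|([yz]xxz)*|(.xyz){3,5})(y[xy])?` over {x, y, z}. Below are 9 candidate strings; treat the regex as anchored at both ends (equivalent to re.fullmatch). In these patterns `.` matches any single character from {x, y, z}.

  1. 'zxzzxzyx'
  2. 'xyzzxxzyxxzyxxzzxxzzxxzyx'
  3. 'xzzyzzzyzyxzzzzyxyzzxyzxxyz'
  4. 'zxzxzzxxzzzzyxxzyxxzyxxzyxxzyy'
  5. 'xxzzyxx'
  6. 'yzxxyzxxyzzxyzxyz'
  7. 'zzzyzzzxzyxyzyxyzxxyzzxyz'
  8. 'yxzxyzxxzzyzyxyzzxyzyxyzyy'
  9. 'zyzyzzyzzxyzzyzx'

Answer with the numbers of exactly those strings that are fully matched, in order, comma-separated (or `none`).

1, 2, 3, 4, 5, 7, 8, 9

1 → match
2 → match
3 → match
4 → match
5 → match
6 → no match
7 → match
8 → match
9 → match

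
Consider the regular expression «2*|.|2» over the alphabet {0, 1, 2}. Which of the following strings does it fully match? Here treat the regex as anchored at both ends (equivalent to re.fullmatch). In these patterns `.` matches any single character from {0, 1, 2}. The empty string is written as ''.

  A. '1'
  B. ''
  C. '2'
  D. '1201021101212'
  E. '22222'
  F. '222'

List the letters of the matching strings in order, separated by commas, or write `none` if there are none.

A, B, C, E, F

A → match
B → match
C → match
D → no match
E → match
F → match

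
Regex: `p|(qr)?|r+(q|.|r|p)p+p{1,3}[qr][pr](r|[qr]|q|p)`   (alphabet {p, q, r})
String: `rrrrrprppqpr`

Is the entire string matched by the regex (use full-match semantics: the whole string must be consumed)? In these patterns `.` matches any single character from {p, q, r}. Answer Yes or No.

No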